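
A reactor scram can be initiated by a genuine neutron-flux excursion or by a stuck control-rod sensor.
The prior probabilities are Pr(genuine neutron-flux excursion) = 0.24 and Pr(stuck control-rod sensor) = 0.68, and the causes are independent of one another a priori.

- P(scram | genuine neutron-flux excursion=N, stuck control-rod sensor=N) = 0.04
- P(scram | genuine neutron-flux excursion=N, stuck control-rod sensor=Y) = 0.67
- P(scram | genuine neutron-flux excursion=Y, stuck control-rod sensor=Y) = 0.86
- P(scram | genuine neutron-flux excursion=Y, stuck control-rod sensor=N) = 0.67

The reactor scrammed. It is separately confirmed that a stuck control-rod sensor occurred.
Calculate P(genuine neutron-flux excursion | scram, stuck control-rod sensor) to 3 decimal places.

Enumerate both values of genuine neutron-flux excursion and weight by the priors:
  P(scram | stuck control-rod sensor) = 0.67·0.76 + 0.86·0.24
        = 0.509200 + 0.206400 = 0.715600
The terms with genuine neutron-flux excursion present sum to 0.206400, so
  P(genuine neutron-flux excursion | scram, stuck control-rod sensor) = 0.206400 / 0.715600 ≈ 0.288

P(genuine neutron-flux excursion | scram, stuck control-rod sensor) ≈ 0.288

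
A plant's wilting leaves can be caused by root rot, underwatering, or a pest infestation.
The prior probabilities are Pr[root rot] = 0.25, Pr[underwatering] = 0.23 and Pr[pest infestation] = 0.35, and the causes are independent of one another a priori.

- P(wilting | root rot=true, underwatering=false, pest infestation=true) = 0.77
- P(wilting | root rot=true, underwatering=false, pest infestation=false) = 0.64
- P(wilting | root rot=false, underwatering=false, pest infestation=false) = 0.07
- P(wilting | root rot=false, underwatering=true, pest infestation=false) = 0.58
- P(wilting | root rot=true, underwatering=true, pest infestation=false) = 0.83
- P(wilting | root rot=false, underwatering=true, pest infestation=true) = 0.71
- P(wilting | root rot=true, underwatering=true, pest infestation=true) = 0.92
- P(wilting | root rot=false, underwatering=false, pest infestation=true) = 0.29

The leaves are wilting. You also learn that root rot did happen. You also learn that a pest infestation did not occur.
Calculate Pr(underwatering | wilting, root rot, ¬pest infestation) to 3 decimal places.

By total probability over both values of underwatering:
  P(wilting | root rot, ¬pest infestation) = 0.64·0.77 + 0.83·0.23
        = 0.492800 + 0.190900 = 0.683700
Configurations with underwatering contribute 0.190900, so
  P(underwatering | wilting, root rot, ¬pest infestation) = 0.190900 / 0.683700 ≈ 0.279

Pr(underwatering | wilting, root rot, ¬pest infestation) ≈ 0.279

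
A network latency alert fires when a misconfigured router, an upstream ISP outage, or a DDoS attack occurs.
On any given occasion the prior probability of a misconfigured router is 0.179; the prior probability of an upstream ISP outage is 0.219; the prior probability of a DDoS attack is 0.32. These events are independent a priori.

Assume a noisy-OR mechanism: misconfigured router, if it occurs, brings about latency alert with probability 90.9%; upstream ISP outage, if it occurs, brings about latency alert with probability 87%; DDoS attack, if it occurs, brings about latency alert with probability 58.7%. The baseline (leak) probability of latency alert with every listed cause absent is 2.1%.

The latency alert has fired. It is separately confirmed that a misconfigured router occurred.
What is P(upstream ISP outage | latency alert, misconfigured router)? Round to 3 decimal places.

P(upstream ISP outage | latency alert, misconfigured router) ≈ 0.230

Under noisy-OR, P(latency alert | causes) = 1 − (1−0.021)·∏(1−qᵢ) over the active causes.
Numerator (weight on configurations with upstream ISP outage): 0.147195 + 0.069745 = 0.216940
The normalizing constant is 0.910911*0.781*0.68 + 0.963206*0.781*0.32 + 0.988418*0.219*0.68 + 0.995217*0.219*0.32 = 0.941431
P(upstream ISP outage | latency alert, misconfigured router) = 0.216940/0.941431 ≈ 0.230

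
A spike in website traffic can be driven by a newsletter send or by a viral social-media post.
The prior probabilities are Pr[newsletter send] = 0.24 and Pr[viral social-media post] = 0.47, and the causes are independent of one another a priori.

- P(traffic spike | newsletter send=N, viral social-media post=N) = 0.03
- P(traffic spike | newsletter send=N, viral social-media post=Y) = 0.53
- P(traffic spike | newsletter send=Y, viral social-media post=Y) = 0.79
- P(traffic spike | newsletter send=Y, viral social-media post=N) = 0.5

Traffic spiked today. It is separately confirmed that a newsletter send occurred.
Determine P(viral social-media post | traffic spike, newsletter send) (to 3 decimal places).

For the numerator, keep only viral social-media post=true terms: 0.79·0.47 = 0.371300
Denominator P(traffic spike | newsletter send): 0.5·0.53 + 0.79·0.47 = 0.636300
P(viral social-media post | traffic spike, newsletter send) = 0.371300/0.636300 ≈ 0.584

P(viral social-media post | traffic spike, newsletter send) ≈ 0.584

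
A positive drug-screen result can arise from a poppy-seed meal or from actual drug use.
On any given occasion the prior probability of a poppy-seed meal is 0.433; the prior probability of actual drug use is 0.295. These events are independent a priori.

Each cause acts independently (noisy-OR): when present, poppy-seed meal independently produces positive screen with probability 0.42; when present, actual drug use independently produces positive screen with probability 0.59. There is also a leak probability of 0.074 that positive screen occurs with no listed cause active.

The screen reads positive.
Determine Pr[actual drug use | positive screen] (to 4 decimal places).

Pr[actual drug use | positive screen] ≈ 0.5434

Under noisy-OR, P(positive screen | causes) = 1 − (1−0.074)·∏(1−qᵢ) over the active causes.
Sum P(positive screen|·) weighted by the priors over the 4 (poppy-seed meal, actual drug use) configurations:
  P(positive screen) = 0.074×0.567×0.705 + 0.62034×0.567×0.295 + 0.46292×0.433×0.705 + 0.779797×0.433×0.295
        = 0.029580 + 0.103761 + 0.141313 + 0.099607 = 0.374261
Configurations with actual drug use contribute 0.203368, so
  P(actual drug use | positive screen) = 0.203368 / 0.374261 ≈ 0.5434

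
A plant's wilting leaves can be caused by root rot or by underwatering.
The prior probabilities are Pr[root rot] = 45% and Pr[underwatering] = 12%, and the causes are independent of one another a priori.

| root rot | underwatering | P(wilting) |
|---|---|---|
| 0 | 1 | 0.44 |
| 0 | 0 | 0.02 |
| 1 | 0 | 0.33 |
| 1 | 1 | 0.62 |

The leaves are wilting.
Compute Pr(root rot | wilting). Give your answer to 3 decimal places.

Enumerate the 4 (root rot, underwatering) configurations and weight by the priors:
  P(wilting) = 0.02·0.55·0.88 + 0.44·0.55·0.12 + 0.33·0.45·0.88 + 0.62·0.45·0.12
        = 0.009680 + 0.029040 + 0.130680 + 0.033480 = 0.202880
The terms with root rot present sum to 0.164160, so
  P(root rot | wilting) = 0.164160 / 0.202880 ≈ 0.809

Pr(root rot | wilting) ≈ 0.809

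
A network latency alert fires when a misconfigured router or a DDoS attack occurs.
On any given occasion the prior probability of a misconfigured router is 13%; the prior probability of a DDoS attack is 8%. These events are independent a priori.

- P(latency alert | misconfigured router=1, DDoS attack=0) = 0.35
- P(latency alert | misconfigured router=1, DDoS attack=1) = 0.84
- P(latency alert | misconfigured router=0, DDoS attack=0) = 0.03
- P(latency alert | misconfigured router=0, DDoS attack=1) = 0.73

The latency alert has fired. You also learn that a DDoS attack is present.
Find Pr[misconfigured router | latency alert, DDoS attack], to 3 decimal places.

Sum P(latency alert|·) weighted by the priors over both values of misconfigured router:
  P(latency alert | DDoS attack) = 0.73*0.87 + 0.84*0.13
        = 0.635100 + 0.109200 = 0.744300
The terms with misconfigured router present sum to 0.109200, so
  P(misconfigured router | latency alert, DDoS attack) = 0.109200 / 0.744300 ≈ 0.147

Pr[misconfigured router | latency alert, DDoS attack] ≈ 0.147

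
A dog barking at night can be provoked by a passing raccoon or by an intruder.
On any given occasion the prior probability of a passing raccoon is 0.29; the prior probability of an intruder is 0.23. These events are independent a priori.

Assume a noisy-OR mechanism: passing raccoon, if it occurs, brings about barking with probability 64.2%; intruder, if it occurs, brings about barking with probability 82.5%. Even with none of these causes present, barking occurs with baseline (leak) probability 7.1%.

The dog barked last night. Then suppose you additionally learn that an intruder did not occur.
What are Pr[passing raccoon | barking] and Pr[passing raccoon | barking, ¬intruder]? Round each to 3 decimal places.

Pr[passing raccoon | barking] ≈ 0.547; Pr[passing raccoon | barking, ¬intruder] ≈ 0.793

Under noisy-OR, P(barking | causes) = 1 − (1−0.071)·∏(1−qᵢ) over the active causes.
P(barking) = 0.071·0.71·0.77 + 0.837425·0.71·0.23 + 0.667418·0.29·0.77 + 0.941798·0.29·0.23 = 0.038816 + 0.136752 + 0.149034 + 0.062818 = 0.387420
Restricting to configurations with passing raccoon present: 0.149034 + 0.062818 = 0.211852.
Hence the posterior is 0.211852/0.387420 ≈ 0.547.

With the extra evidence:
Numerator (weight on configurations with passing raccoon): 0.667418·0.29 = 0.193551
Denominator P(barking | ¬intruder): 0.071·0.71 + 0.667418·0.29 = 0.243961
P(passing raccoon | barking, ¬intruder) = 0.193551/0.243961 ≈ 0.793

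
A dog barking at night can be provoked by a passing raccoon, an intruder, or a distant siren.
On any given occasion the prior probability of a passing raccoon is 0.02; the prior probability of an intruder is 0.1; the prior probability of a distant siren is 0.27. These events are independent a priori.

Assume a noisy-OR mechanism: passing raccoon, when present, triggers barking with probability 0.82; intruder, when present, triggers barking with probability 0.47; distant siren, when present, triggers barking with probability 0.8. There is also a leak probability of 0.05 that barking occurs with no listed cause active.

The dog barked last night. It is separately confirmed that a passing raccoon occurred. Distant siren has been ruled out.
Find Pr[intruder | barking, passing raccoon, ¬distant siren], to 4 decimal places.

Pr[intruder | barking, passing raccoon, ¬distant siren] ≈ 0.1086

Under noisy-OR, P(barking | causes) = 1 − (1−0.05)·∏(1−qᵢ) over the active causes.
Enumerate both values of intruder and weight by the priors:
  P(barking | passing raccoon, ¬distant siren) = 0.829*0.9 + 0.90937*0.1
        = 0.746100 + 0.090937 = 0.837037
The terms with intruder present sum to 0.090937, so
  P(intruder | barking, passing raccoon, ¬distant siren) = 0.090937 / 0.837037 ≈ 0.1086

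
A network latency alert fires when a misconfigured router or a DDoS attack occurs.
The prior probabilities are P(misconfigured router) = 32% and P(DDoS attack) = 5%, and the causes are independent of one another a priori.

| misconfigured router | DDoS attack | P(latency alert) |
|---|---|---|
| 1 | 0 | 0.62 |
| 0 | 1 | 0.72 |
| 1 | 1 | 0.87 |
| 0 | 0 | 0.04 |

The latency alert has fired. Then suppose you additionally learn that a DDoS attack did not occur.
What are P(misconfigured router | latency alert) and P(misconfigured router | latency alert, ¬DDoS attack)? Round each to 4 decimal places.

By total probability over the 4 (misconfigured router, DDoS attack) configurations:
  P(latency alert) = 0.04·0.68·0.95 + 0.72·0.68·0.05 + 0.62·0.32·0.95 + 0.87·0.32·0.05
        = 0.025840 + 0.024480 + 0.188480 + 0.013920 = 0.252720
The terms with misconfigured router present sum to 0.202400, so
  P(misconfigured router | latency alert) = 0.202400 / 0.252720 ≈ 0.8009

With the extra evidence:
P(latency alert | ¬DDoS attack) = 0.04*0.68 + 0.62*0.32 = 0.027200 + 0.198400 = 0.225600
Of this, 0.198400 comes from 0.62*0.32 (the misconfigured router=true cases).
Hence the posterior is 0.198400/0.225600 ≈ 0.8794.

P(misconfigured router | latency alert) ≈ 0.8009; P(misconfigured router | latency alert, ¬DDoS attack) ≈ 0.8794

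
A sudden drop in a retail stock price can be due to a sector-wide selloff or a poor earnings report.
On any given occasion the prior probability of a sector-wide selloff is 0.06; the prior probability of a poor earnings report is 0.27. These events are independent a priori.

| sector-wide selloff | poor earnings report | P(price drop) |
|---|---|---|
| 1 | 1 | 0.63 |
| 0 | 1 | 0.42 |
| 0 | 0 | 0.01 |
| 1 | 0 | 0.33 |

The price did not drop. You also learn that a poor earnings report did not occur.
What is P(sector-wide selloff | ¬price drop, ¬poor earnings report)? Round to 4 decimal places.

P(¬price drop | ¬poor earnings report) = 0.99*0.94 + 0.67*0.06 = 0.930600 + 0.040200 = 0.970800
The sector-wide selloff-present share is 0.67*0.06 = 0.040200.
P(sector-wide selloff | ¬price drop, ¬poor earnings report) = 0.040200 / 0.970800 ≈ 0.0414

P(sector-wide selloff | ¬price drop, ¬poor earnings report) ≈ 0.0414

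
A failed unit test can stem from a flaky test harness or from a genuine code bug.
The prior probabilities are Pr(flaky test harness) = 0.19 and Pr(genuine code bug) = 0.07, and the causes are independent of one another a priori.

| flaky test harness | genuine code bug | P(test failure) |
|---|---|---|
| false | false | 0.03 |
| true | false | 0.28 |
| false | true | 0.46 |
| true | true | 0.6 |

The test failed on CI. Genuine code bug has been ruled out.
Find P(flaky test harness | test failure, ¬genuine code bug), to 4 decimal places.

By total probability over both values of flaky test harness:
  P(test failure | ¬genuine code bug) = 0.03·0.81 + 0.28·0.19
        = 0.024300 + 0.053200 = 0.077500
Configurations with flaky test harness contribute 0.053200, so
  P(flaky test harness | test failure, ¬genuine code bug) = 0.053200 / 0.077500 ≈ 0.6865

P(flaky test harness | test failure, ¬genuine code bug) ≈ 0.6865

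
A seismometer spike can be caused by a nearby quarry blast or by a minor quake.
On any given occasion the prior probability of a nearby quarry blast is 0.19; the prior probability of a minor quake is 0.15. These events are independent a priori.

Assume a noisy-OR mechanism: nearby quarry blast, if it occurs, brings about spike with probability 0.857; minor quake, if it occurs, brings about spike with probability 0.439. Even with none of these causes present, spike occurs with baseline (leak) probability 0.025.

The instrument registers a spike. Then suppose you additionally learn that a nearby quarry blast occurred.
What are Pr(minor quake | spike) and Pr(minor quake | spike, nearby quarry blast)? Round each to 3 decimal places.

Under noisy-OR, P(spike | causes) = 1 − (1−0.025)·∏(1−qᵢ) over the active causes.
Weight on minor quake=true, given the evidence: 0.055043 + 0.026271 = 0.081314
Denominator P(spike): 0.025*0.81*0.85 + 0.453025*0.81*0.15 + 0.860575*0.19*0.85 + 0.921783*0.19*0.15 = 0.237510
P(minor quake | spike) = 0.081314/0.237510 ≈ 0.342

With the extra evidence:
Weight on minor quake=true, given the evidence: 0.921783×0.15 = 0.138267
The normalizing constant is 0.860575×0.85 + 0.921783×0.15 = 0.869756
P(minor quake | spike, nearby quarry blast) = 0.138267/0.869756 ≈ 0.159
— nearby quarry blast explains away the evidence for minor quake.

Pr(minor quake | spike) ≈ 0.342; Pr(minor quake | spike, nearby quarry blast) ≈ 0.159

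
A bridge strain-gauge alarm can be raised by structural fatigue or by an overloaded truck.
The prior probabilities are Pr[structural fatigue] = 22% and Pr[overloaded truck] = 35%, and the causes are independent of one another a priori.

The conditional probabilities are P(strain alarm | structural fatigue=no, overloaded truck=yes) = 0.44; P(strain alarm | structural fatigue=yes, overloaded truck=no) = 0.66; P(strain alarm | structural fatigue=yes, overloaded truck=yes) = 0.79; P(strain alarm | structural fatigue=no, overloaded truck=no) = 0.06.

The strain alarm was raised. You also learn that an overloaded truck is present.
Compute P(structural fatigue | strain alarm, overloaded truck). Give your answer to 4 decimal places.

Weight on structural fatigue=true, given the evidence: 0.79*0.22 = 0.173800
Normalizer over all consistent configurations: 0.44*0.78 + 0.79*0.22 = 0.517000
Posterior = 0.173800 / 0.517000 ≈ 0.3362

P(structural fatigue | strain alarm, overloaded truck) ≈ 0.3362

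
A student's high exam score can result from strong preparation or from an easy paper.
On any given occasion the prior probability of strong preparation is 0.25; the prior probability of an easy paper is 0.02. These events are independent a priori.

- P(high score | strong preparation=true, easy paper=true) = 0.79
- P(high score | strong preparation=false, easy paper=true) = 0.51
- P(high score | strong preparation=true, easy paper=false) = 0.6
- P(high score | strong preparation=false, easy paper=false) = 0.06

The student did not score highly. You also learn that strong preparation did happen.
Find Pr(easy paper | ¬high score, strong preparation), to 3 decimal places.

Pr(easy paper | ¬high score, strong preparation) ≈ 0.011

For the numerator, keep only easy paper=true terms: 0.21×0.02 = 0.004200
Normalizer over all consistent configurations: 0.4×0.98 + 0.21×0.02 = 0.396200
Posterior = 0.004200 / 0.396200 ≈ 0.011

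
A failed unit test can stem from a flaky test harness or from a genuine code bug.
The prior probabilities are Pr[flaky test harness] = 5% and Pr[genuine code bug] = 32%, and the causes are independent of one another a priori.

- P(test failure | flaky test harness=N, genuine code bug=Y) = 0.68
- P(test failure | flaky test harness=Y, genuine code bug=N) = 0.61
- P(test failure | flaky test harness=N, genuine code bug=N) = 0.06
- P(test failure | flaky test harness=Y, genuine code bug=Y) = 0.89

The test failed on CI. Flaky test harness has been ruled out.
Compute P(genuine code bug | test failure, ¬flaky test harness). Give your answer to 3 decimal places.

P(genuine code bug | test failure, ¬flaky test harness) ≈ 0.842

Numerator (weight on configurations with genuine code bug): 0.68×0.32 = 0.217600
Denominator P(test failure | ¬flaky test harness): 0.06×0.68 + 0.68×0.32 = 0.258400
P(genuine code bug | test failure, ¬flaky test harness) = 0.217600/0.258400 ≈ 0.842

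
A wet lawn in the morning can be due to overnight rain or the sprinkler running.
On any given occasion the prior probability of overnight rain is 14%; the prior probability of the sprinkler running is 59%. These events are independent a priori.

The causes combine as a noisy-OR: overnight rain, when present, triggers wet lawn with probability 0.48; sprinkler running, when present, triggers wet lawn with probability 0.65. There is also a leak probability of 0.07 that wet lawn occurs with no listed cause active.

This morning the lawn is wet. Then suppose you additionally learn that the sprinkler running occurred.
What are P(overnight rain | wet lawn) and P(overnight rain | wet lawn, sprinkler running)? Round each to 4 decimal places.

P(overnight rain | wet lawn) ≈ 0.2112; P(overnight rain | wet lawn, sprinkler running) ≈ 0.1670

Under noisy-OR, P(wet lawn | causes) = 1 − (1−0.07)·∏(1−qᵢ) over the active causes.
Sum P(wet lawn|·) weighted by the priors over the 4 (overnight rain, sprinkler running) configurations:
  P(wet lawn) = 0.07×0.86×0.41 + 0.6745×0.86×0.59 + 0.5164×0.14×0.41 + 0.83074×0.14×0.59
        = 0.024682 + 0.342241 + 0.029641 + 0.068619 = 0.465183
The terms with overnight rain present sum to 0.098260, so
  P(overnight rain | wet lawn) = 0.098260 / 0.465183 ≈ 0.2112

Now condition on the additional information:
P(wet lawn | sprinkler running) = 0.6745×0.86 + 0.83074×0.14 = 0.580070 + 0.116304 = 0.696374
Of this, 0.116304 comes from 0.83074×0.14 (the overnight rain=true cases).
P(overnight rain | wet lawn, sprinkler running) = 0.116304 / 0.696374 ≈ 0.1670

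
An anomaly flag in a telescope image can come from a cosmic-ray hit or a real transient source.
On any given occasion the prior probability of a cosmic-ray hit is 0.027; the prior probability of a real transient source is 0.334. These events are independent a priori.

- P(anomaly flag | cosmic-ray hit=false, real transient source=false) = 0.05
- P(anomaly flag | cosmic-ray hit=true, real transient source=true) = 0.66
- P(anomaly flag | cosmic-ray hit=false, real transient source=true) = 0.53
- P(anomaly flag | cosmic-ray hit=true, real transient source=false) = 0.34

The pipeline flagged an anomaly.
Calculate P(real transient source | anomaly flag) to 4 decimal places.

P(real transient source | anomaly flag) ≈ 0.8223

Numerator (weight on configurations with real transient source): 0.172240 + 0.005952 = 0.178192
Normalizer over all consistent configurations: 0.05·0.973·0.666 + 0.53·0.973·0.334 + 0.34·0.027·0.666 + 0.66·0.027·0.334 = 0.216707
Posterior = 0.178192 / 0.216707 ≈ 0.8223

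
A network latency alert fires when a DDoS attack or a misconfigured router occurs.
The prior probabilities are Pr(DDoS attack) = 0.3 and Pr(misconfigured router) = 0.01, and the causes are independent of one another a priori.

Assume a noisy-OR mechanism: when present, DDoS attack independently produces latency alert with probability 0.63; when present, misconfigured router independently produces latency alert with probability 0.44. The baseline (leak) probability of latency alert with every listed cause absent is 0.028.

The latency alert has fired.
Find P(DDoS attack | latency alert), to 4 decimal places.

P(DDoS attack | latency alert) ≈ 0.8950

Under noisy-OR, P(latency alert | causes) = 1 − (1−0.028)·∏(1−qᵢ) over the active causes.
P(latency alert) = 0.028*0.7*0.99 + 0.45568*0.7*0.01 + 0.64036*0.3*0.99 + 0.798602*0.3*0.01 = 0.019404 + 0.003190 + 0.190187 + 0.002396 = 0.215177
Of this, 0.192583 comes from 0.190187 + 0.002396 (the DDoS attack=true cases).
Hence the posterior is 0.192583/0.215177 ≈ 0.8950.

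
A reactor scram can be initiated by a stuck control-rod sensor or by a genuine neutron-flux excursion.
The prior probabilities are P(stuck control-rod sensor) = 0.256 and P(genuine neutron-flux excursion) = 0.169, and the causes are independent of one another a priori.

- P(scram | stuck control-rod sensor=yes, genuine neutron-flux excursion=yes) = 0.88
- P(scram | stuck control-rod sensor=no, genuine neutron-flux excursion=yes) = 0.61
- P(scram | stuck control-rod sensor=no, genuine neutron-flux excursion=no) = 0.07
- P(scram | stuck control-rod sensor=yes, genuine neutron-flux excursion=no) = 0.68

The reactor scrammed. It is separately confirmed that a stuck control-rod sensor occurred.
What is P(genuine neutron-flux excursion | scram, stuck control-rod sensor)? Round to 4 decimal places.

P(genuine neutron-flux excursion | scram, stuck control-rod sensor) ≈ 0.2083

P(scram | stuck control-rod sensor) = 0.68×0.831 + 0.88×0.169 = 0.565080 + 0.148720 = 0.713800
Of this, 0.148720 comes from 0.88×0.169 (the genuine neutron-flux excursion=true cases).
Hence the posterior is 0.148720/0.713800 ≈ 0.2083.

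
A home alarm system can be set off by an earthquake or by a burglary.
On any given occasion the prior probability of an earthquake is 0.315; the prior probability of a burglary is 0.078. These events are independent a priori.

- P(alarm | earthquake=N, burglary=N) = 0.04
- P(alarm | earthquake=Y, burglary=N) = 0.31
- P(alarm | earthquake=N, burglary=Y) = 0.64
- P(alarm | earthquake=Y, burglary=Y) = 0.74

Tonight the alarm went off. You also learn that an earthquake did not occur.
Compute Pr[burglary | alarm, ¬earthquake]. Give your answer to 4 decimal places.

Pr[burglary | alarm, ¬earthquake] ≈ 0.5751

P(alarm | ¬earthquake) = 0.04×0.922 + 0.64×0.078 = 0.036880 + 0.049920 = 0.086800
The burglary-present share is 0.64×0.078 = 0.049920.
Hence the posterior is 0.049920/0.086800 ≈ 0.5751.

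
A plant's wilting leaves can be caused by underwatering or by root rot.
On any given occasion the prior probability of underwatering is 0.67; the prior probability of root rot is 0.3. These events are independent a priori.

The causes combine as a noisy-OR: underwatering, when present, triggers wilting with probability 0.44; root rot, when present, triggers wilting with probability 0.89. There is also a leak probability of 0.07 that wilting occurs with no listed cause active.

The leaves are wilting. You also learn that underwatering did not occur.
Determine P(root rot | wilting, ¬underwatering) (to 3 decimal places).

Under noisy-OR, P(wilting | causes) = 1 − (1−0.07)·∏(1−qᵢ) over the active causes.
P(wilting | ¬underwatering) = 0.07·0.7 + 0.8977·0.3 = 0.049000 + 0.269310 = 0.318310
Of this, 0.269310 comes from 0.8977·0.3 (the root rot=true cases).
P(root rot | wilting, ¬underwatering) = 0.269310 / 0.318310 ≈ 0.846

P(root rot | wilting, ¬underwatering) ≈ 0.846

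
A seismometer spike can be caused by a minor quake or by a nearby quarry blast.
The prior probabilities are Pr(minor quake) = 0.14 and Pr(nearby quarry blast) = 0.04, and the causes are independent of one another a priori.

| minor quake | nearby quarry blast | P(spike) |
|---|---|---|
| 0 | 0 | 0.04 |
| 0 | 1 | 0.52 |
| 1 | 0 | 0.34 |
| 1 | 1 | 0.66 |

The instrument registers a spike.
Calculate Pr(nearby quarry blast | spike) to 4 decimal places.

Pr(nearby quarry blast | spike) ≈ 0.2152

P(spike) = 0.04*0.86*0.96 + 0.52*0.86*0.04 + 0.34*0.14*0.96 + 0.66*0.14*0.04 = 0.033024 + 0.017888 + 0.045696 + 0.003696 = 0.100304
Restricting to configurations with nearby quarry blast present: 0.017888 + 0.003696 = 0.021584.
So P(nearby quarry blast | spike) = 0.021584/0.100304 ≈ 0.2152.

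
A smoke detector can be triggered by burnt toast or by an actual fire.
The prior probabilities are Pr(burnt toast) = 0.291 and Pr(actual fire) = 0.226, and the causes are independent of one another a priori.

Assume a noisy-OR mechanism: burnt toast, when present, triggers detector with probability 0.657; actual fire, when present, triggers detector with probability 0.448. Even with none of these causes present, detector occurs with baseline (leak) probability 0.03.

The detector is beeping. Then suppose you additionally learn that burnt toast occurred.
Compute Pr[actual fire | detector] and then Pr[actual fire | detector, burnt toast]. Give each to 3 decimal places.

Under noisy-OR, P(detector | causes) = 1 − (1−0.03)·∏(1−qᵢ) over the active causes.
P(detector) = 0.03·0.709·0.774 + 0.46456·0.709·0.226 + 0.66729·0.291·0.774 + 0.816344·0.291·0.226 = 0.016463 + 0.074438 + 0.150296 + 0.053688 = 0.294885
The actual fire-present share is 0.074438 + 0.053688 = 0.128126.
P(actual fire | detector) = 0.128126 / 0.294885 ≈ 0.434

With the extra evidence:
P(detector | burnt toast) = 0.66729·0.774 + 0.816344·0.226 = 0.516482 + 0.184494 = 0.700976
Restricting to configurations with actual fire present: 0.816344·0.226 = 0.184494.
P(actual fire | detector, burnt toast) = 0.184494 / 0.700976 ≈ 0.263
— burnt toast explains away the evidence for actual fire.

Pr[actual fire | detector] ≈ 0.434; Pr[actual fire | detector, burnt toast] ≈ 0.263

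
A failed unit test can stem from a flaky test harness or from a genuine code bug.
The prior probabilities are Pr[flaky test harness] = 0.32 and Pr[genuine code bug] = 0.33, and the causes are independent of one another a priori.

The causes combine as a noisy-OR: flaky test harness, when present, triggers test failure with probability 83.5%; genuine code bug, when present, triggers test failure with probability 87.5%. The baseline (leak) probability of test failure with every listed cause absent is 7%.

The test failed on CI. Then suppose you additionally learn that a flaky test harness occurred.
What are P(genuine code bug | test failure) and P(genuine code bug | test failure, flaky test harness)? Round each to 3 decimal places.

P(genuine code bug | test failure) ≈ 0.586; P(genuine code bug | test failure, flaky test harness) ≈ 0.363

Under noisy-OR, P(test failure | causes) = 1 − (1−0.07)·∏(1−qᵢ) over the active causes.
Sum P(test failure|·) weighted by the priors over the 4 (flaky test harness, genuine code bug) configurations:
  P(test failure) = 0.07·0.68·0.67 + 0.88375·0.68·0.33 + 0.84655·0.32·0.67 + 0.980819·0.32·0.33
        = 0.031892 + 0.198314 + 0.181500 + 0.103574 = 0.515280
The terms with genuine code bug present sum to 0.301888, so
  P(genuine code bug | test failure) = 0.301888 / 0.515280 ≈ 0.586

Now also conditioning on flaky test harness=true:
Numerator (weight on configurations with genuine code bug): 0.980819×0.33 = 0.323670
Denominator P(test failure | flaky test harness): 0.84655×0.67 + 0.980819×0.33 = 0.890859
Posterior = 0.323670 / 0.890859 ≈ 0.363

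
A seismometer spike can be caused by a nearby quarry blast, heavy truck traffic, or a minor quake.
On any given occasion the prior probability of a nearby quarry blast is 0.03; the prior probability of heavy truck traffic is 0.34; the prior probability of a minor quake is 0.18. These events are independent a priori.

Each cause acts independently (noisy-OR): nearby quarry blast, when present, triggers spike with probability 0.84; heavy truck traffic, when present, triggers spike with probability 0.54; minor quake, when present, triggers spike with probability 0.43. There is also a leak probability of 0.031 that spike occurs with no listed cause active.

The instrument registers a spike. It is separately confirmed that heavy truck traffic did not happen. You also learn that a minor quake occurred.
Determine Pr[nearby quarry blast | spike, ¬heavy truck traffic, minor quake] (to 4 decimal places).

Pr[nearby quarry blast | spike, ¬heavy truck traffic, minor quake] ≈ 0.0592

Under noisy-OR, P(spike | causes) = 1 − (1−0.031)·∏(1−qᵢ) over the active causes.
For the numerator, keep only nearby quarry blast=true terms: 0.911627*0.03 = 0.027349
Denominator P(spike | ¬heavy truck traffic, minor quake): 0.44767*0.97 + 0.911627*0.03 = 0.461589
P(nearby quarry blast | spike, ¬heavy truck traffic, minor quake) = 0.027349/0.461589 ≈ 0.0592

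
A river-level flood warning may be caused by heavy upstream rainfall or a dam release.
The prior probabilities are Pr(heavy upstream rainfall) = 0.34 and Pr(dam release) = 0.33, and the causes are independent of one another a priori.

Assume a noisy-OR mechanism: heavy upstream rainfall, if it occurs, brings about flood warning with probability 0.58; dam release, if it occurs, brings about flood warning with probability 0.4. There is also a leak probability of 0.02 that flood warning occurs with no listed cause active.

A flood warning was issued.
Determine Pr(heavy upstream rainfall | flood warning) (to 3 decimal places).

Pr(heavy upstream rainfall | flood warning) ≈ 0.689

Under noisy-OR, P(flood warning | causes) = 1 − (1−0.02)·∏(1−qᵢ) over the active causes.
P(flood warning) = 0.02×0.66×0.67 + 0.412×0.66×0.33 + 0.5884×0.34×0.67 + 0.75304×0.34×0.33 = 0.008844 + 0.089734 + 0.134038 + 0.084491 = 0.317107
Of this, 0.218529 comes from 0.134038 + 0.084491 (the heavy upstream rainfall=true cases).
So P(heavy upstream rainfall | flood warning) = 0.218529/0.317107 ≈ 0.689.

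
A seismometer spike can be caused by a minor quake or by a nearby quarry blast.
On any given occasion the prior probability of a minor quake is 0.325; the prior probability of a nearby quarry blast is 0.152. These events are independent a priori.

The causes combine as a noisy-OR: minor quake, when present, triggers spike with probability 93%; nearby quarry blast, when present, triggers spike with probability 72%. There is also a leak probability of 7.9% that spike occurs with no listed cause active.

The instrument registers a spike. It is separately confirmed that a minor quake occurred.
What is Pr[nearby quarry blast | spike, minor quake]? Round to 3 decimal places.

Pr[nearby quarry blast | spike, minor quake] ≈ 0.158

Under noisy-OR, P(spike | causes) = 1 − (1−0.079)·∏(1−qᵢ) over the active causes.
Weight on nearby quarry blast=true, given the evidence: 0.981948*0.152 = 0.149256
Denominator P(spike | minor quake): 0.93553*0.848 + 0.981948*0.152 = 0.942585
Posterior = 0.149256 / 0.942585 ≈ 0.158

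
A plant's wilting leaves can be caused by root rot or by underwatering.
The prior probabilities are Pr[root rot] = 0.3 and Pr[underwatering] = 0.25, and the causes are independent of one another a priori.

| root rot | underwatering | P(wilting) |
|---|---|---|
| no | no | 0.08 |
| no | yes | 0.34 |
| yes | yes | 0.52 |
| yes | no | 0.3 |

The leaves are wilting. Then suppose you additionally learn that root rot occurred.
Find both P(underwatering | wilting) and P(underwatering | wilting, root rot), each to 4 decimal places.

P(underwatering | wilting) ≈ 0.4736; P(underwatering | wilting, root rot) ≈ 0.3662

P(wilting) = 0.08×0.7×0.75 + 0.34×0.7×0.25 + 0.3×0.3×0.75 + 0.52×0.3×0.25 = 0.042000 + 0.059500 + 0.067500 + 0.039000 = 0.208000
The underwatering-present share is 0.059500 + 0.039000 = 0.098500.
Hence the posterior is 0.098500/0.208000 ≈ 0.4736.

With the extra evidence:
By total probability over both values of underwatering:
  P(wilting | root rot) = 0.3×0.75 + 0.52×0.25
        = 0.225000 + 0.130000 = 0.355000
Keeping only the underwatering-present terms gives 0.130000, so
  P(underwatering | wilting, root rot) = 0.130000 / 0.355000 ≈ 0.3662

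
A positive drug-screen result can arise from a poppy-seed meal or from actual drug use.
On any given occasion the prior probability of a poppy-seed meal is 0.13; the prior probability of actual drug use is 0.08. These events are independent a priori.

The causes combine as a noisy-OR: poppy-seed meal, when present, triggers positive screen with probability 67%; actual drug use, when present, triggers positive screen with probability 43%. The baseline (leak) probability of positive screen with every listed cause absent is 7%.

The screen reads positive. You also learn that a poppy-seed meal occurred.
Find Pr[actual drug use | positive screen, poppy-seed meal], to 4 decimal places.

Under noisy-OR, P(positive screen | causes) = 1 − (1−0.07)·∏(1−qᵢ) over the active causes.
P(positive screen | poppy-seed meal) = 0.6931·0.92 + 0.825067·0.08 = 0.637652 + 0.066005 = 0.703657
The actual drug use-present share is 0.825067·0.08 = 0.066005.
P(actual drug use | positive screen, poppy-seed meal) = 0.066005 / 0.703657 ≈ 0.0938

Pr[actual drug use | positive screen, poppy-seed meal] ≈ 0.0938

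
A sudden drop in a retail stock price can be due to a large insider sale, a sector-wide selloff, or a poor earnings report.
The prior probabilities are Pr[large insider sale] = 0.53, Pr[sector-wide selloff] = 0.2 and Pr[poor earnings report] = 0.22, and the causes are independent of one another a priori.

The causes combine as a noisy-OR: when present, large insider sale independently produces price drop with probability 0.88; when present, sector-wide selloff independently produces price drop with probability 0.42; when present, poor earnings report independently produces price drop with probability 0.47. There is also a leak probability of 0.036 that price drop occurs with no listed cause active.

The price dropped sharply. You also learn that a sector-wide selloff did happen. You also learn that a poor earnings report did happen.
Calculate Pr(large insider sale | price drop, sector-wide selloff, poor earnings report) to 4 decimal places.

Under noisy-OR, P(price drop | causes) = 1 − (1−0.036)·∏(1−qᵢ) over the active causes.
For the numerator, keep only large insider sale=true terms: 0.96444*0.53 = 0.511153
Normalizer over all consistent configurations: 0.703666*0.47 + 0.96444*0.53 = 0.841876
Posterior = 0.511153 / 0.841876 ≈ 0.6072

Pr(large insider sale | price drop, sector-wide selloff, poor earnings report) ≈ 0.6072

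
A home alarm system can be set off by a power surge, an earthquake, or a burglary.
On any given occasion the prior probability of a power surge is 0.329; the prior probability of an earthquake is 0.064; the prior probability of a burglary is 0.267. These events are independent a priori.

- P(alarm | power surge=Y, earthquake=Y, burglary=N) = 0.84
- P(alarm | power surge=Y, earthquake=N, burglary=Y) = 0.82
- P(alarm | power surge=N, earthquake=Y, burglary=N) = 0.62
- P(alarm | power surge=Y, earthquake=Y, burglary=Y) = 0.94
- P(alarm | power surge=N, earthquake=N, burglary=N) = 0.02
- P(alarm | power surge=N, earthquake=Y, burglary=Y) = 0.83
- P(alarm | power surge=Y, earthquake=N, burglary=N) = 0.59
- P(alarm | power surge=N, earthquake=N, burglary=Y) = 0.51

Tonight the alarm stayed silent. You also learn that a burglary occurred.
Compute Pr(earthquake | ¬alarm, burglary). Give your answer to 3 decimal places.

By total probability over the 4 (power surge, earthquake) configurations:
  P(¬alarm | burglary) = 0.49·0.671·0.936 + 0.17·0.671·0.064 + 0.18·0.329·0.936 + 0.06·0.329·0.064
        = 0.307747 + 0.007300 + 0.055430 + 0.001263 = 0.371740
Keeping only the earthquake-present terms gives 0.008563, so
  P(earthquake | ¬alarm, burglary) = 0.008563 / 0.371740 ≈ 0.023

Pr(earthquake | ¬alarm, burglary) ≈ 0.023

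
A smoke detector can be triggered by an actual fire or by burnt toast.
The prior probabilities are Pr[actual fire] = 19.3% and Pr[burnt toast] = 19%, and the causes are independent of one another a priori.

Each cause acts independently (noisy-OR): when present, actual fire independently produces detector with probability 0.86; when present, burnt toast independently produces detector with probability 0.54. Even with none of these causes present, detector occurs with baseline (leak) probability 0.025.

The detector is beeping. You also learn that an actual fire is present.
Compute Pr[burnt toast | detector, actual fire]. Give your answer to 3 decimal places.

Pr[burnt toast | detector, actual fire] ≈ 0.203

Under noisy-OR, P(detector | causes) = 1 − (1−0.025)·∏(1−qᵢ) over the active causes.
P(detector | actual fire) = 0.8635*0.81 + 0.93721*0.19 = 0.699435 + 0.178070 = 0.877505
Restricting to configurations with burnt toast present: 0.93721*0.19 = 0.178070.
So P(burnt toast | detector, actual fire) = 0.178070/0.877505 ≈ 0.203.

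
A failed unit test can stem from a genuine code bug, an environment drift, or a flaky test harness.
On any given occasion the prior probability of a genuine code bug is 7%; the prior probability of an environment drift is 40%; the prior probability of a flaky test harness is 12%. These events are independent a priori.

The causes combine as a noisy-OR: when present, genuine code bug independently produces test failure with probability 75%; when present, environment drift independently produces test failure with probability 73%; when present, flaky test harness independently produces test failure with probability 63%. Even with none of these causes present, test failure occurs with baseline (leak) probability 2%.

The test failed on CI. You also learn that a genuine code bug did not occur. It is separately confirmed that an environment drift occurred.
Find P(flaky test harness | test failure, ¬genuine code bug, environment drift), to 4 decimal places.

Under noisy-OR, P(test failure | causes) = 1 − (1−0.02)·∏(1−qᵢ) over the active causes.
Sum P(test failure|·) weighted by the priors over both values of flaky test harness:
  P(test failure | ¬genuine code bug, environment drift) = 0.7354*0.88 + 0.902098*0.12
        = 0.647152 + 0.108252 = 0.755404
The terms with flaky test harness present sum to 0.108252, so
  P(flaky test harness | test failure, ¬genuine code bug, environment drift) = 0.108252 / 0.755404 ≈ 0.1433

P(flaky test harness | test failure, ¬genuine code bug, environment drift) ≈ 0.1433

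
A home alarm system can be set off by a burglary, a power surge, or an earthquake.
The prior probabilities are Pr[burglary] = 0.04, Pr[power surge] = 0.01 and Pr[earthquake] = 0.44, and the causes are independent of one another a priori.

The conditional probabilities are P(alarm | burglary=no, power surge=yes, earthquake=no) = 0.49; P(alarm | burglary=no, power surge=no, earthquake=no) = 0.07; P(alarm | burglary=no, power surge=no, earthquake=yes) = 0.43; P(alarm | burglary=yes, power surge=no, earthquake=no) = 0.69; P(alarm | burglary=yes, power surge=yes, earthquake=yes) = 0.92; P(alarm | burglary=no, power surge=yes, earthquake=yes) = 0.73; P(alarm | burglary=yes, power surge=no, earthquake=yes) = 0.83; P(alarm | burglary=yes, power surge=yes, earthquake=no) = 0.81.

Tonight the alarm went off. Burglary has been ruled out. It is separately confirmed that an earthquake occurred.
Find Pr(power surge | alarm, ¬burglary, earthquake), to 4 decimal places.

Pr(power surge | alarm, ¬burglary, earthquake) ≈ 0.0169

P(alarm | ¬burglary, earthquake) = 0.43·0.99 + 0.73·0.01 = 0.425700 + 0.007300 = 0.433000
Of this, 0.007300 comes from 0.73·0.01 (the power surge=true cases).
P(power surge | alarm, ¬burglary, earthquake) = 0.007300 / 0.433000 ≈ 0.0169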